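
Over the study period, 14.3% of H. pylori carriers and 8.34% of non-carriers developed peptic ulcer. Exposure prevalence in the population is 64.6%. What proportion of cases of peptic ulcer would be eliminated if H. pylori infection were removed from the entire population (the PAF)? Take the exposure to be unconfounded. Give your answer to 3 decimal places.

p₁ = 0.143, p₀ = 0.0834.
Overall risk P(Y=1) = π·p₁ + (1−π)·p₀ = 0.646×0.143 + 0.354×0.0834 = 0.1219.
Under exogeneity, PAF = [P(Y=1) − p₀] / P(Y=1).
PAF = (0.1219 − 0.0834) / 0.1219 ≈ 0.3158

PAF ≈ 0.316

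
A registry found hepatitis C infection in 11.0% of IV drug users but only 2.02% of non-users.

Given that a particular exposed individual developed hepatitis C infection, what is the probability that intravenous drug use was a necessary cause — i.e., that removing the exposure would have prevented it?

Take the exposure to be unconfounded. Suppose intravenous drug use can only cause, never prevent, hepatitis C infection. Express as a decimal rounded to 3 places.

p₁ = 0.11, p₀ = 0.0202.
Under exogeneity and monotonicity, PN = (p₁ − p₀) / p₁.
PN = (0.11 − 0.0202) / 0.11 = 0.0898 / 0.11 ≈ 0.8164

PN ≈ 0.816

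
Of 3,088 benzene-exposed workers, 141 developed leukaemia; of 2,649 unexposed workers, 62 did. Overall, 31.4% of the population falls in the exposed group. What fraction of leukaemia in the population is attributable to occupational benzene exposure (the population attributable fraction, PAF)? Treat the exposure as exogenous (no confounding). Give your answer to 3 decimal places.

PAF ≈ 0.230

p₁ = P(outcome | exposed) = 141/3088 = 0.045661
p₀ = P(outcome | unexposed) = 62/2649 = 0.023405
Overall risk P(Y=1) = π·p₁ + (1−π)·p₀ = 0.314×0.045661 + 0.686×0.023405 = 0.030393.
Under exogeneity, PAF = [P(Y=1) − p₀] / P(Y=1).
PAF = (0.030393 − 0.023405) / 0.030393 ≈ 0.2299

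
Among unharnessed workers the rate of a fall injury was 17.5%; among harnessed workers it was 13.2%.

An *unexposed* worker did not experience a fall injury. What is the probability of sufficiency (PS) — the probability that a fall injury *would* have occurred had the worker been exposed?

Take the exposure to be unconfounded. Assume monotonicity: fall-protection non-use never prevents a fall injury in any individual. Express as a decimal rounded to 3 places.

PS ≈ 0.050

p₁ = 0.175, p₀ = 0.132.
Under exogeneity and monotonicity, PS = (p₁ − p₀) / (1 − p₀).
PS = (0.175 − 0.132) / (1 − 0.132) = 0.043 / 0.868 ≈ 0.0495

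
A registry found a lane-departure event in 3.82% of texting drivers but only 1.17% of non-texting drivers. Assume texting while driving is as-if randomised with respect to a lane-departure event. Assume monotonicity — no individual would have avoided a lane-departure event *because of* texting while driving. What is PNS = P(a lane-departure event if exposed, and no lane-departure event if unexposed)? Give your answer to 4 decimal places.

p₁ = 0.0382, p₀ = 0.0117.
Under exogeneity and monotonicity, PNS = p₁ − p₀.
PNS = 0.0382 − 0.0117 = 0.0265

PNS ≈ 0.0265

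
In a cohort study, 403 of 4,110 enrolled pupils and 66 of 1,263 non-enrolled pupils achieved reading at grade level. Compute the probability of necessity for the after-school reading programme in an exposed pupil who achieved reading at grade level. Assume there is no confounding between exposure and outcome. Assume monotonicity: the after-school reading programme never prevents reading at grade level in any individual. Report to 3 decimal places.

PN ≈ 0.467

p₁ = P(outcome | exposed) = 403/4110 = 0.098054
p₀ = P(outcome | unexposed) = 66/1263 = 0.052257
Under exogeneity and monotonicity, PN = (p₁ − p₀) / p₁.
PN = (0.098054 − 0.052257) / 0.098054 = 0.045797 / 0.098054 ≈ 0.4671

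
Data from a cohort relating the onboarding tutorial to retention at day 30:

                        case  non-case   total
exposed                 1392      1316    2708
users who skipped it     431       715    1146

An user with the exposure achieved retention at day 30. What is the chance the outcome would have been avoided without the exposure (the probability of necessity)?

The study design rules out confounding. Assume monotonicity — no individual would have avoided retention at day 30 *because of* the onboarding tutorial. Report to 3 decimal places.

p₁ = P(outcome | exposed) = 1392/2708 = 0.51403
p₀ = P(outcome | unexposed) = 431/1146 = 0.37609
Under exogeneity and monotonicity, PN = (p₁ − p₀)/p₁.
PN = (0.51403 − 0.37609) / 0.51403 ≈ 0.2684

PN ≈ 0.268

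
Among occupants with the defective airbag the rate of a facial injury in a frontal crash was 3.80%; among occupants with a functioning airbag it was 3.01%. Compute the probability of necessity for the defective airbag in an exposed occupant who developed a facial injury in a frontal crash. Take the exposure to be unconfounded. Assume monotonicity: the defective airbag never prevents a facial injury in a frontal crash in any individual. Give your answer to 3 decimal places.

PN ≈ 0.208

p₁ = 0.038, p₀ = 0.0301.
Under exogeneity and monotonicity, PN = (p₁ − p₀) / p₁.
PN = (0.038 − 0.0301) / 0.038 = 0.0079 / 0.038 ≈ 0.2079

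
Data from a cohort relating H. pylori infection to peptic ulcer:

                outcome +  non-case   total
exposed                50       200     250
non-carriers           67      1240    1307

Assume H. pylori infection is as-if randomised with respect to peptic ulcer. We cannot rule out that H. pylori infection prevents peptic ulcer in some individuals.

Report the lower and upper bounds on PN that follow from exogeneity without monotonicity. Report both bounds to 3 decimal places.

p₁ = P(outcome | exposed) = 50/250 = 0.2
p₀ = P(outcome | unexposed) = 67/1307 = 0.051262
Under exogeneity alone the bounds on PN are max{0,(p₁−p₀)/p₁} ≤ PN ≤ min{1,(1−p₀)/p₁}.
  lower = (p₁ − p₀)/p₁ = 0.14874 / 0.2 ≈ 0.7437
  upper = min{1, (1 − p₀)/p₁} = 0.94874 / 0.2 ≈ 4.7437 → capped at 1

0.744 ≤ PN ≤ 1.000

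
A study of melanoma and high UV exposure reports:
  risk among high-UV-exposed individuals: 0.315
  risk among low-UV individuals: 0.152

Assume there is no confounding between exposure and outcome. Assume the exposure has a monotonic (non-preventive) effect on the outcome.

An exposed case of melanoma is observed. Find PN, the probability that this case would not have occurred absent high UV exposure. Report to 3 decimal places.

PN ≈ 0.517

Let p₁ = 0.315, p₀ = 0.152.
Under exogeneity and monotonicity, PN = (p₁ − p₀) / p₁.
PN = (0.315 − 0.152) / 0.315 = 0.163 / 0.315 ≈ 0.5175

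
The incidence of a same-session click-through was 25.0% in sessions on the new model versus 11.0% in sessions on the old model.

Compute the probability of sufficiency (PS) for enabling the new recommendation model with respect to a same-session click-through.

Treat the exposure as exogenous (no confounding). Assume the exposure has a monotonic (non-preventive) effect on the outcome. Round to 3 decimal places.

PS ≈ 0.157

p₁ = 0.25, p₀ = 0.11.
Under exogeneity and monotonicity, PS = (p₁ − p₀) / (1 − p₀).
PS = (0.25 − 0.11) / (1 − 0.11) = 0.14 / 0.89 ≈ 0.1573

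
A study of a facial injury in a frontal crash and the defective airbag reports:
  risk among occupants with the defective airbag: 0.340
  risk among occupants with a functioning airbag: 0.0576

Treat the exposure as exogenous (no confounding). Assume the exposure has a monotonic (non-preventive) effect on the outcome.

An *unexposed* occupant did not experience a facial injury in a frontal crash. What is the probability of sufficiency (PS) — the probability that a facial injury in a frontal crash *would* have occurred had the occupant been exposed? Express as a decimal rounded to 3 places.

PS ≈ 0.300

Let p₁ = 0.34, p₀ = 0.0576.
Under exogeneity and monotonicity, PS = (p₁ − p₀) / (1 − p₀).
PS = (0.34 − 0.0576) / (1 − 0.0576) = 0.2824 / 0.9424 ≈ 0.2997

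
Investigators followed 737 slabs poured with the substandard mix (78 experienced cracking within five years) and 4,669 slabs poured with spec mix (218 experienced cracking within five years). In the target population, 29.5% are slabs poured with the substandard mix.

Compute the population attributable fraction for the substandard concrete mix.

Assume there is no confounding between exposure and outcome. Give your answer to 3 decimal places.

PAF ≈ 0.272

p₁ = P(outcome | exposed) = 78/737 = 0.10583
p₀ = P(outcome | unexposed) = 218/4669 = 0.046691
Overall risk P(Y=1) = π·p₁ + (1−π)·p₀ = 0.295×0.10583 + 0.705×0.046691 = 0.064138.
Under exogeneity, PAF = [P(Y=1) − p₀] / P(Y=1).
PAF = (0.064138 − 0.046691) / 0.064138 ≈ 0.2720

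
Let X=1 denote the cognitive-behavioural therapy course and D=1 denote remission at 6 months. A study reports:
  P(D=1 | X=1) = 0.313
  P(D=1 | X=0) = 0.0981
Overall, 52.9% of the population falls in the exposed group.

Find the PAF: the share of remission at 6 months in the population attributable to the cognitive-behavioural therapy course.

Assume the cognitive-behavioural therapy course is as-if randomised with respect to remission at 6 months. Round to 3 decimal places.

Let p₁ = 0.313, p₀ = 0.0981.
Overall risk P(Y=1) = π·p₁ + (1−π)·p₀ = 0.529×0.313 + 0.471×0.0981 = 0.21178.
Under exogeneity, PAF = [P(Y=1) − p₀] / P(Y=1).
PAF = (0.21178 − 0.0981) / 0.21178 ≈ 0.5368

PAF ≈ 0.537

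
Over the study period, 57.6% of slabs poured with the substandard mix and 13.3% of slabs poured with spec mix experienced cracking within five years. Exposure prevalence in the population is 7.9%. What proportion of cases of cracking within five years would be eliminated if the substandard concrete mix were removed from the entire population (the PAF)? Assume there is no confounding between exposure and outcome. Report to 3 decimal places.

p₁ = 0.576, p₀ = 0.133.
Overall risk P(Y=1) = π·p₁ + (1−π)·p₀ = 0.079×0.576 + 0.921×0.133 = 0.168.
Under exogeneity, PAF = [P(Y=1) − p₀] / P(Y=1).
PAF = (0.168 − 0.133) / 0.168 ≈ 0.2083

PAF ≈ 0.208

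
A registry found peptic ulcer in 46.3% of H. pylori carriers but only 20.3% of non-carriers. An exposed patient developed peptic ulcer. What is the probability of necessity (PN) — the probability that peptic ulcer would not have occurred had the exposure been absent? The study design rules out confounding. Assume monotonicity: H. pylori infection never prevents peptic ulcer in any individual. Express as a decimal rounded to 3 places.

PN ≈ 0.562

p₁ = 0.463, p₀ = 0.203.
Under exogeneity and monotonicity, PN = (p₁ − p₀) / p₁.
PN = (0.463 − 0.203) / 0.463 = 0.26 / 0.463 ≈ 0.5616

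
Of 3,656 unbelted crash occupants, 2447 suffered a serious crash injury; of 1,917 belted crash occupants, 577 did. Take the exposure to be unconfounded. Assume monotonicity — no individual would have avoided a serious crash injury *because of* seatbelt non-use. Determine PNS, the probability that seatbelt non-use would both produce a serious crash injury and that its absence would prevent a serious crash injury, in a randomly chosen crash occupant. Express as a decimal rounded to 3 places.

PNS ≈ 0.368

p₁ = P(outcome | exposed) = 2447/3656 = 0.66931
p₀ = P(outcome | unexposed) = 577/1917 = 0.30099
Under exogeneity and monotonicity, PNS = p₁ − p₀.
PNS = 0.66931 − 0.30099 = 0.36832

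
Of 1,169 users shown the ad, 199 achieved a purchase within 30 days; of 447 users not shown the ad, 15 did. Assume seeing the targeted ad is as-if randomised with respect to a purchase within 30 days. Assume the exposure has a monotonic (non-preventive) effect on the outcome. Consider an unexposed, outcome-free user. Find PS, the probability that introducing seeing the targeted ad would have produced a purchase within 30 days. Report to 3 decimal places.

PS ≈ 0.141

p₁ = P(outcome | exposed) = 199/1169 = 0.17023
p₀ = P(outcome | unexposed) = 15/447 = 0.033557
Under exogeneity and monotonicity, PS = (p₁ − p₀) / (1 − p₀).
PS = (0.17023 − 0.033557) / (1 − 0.033557) = 0.13667 / 0.96644 ≈ 0.1414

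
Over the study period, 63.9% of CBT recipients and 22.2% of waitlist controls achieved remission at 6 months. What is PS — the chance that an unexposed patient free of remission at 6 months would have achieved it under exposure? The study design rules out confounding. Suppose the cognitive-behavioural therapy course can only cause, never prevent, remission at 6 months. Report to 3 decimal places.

p₁ = 0.639, p₀ = 0.222.
Under exogeneity and monotonicity, PS = (p₁ − p₀) / (1 − p₀).
PS = (0.639 − 0.222) / (1 − 0.222) = 0.417 / 0.778 ≈ 0.5360

PS ≈ 0.536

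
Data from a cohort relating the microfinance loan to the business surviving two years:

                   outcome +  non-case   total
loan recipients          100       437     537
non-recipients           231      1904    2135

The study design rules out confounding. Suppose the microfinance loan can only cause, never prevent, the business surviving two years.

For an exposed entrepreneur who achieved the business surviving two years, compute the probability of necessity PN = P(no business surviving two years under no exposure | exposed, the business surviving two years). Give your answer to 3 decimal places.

p₁ = P(outcome | exposed) = 100/537 = 0.18622
p₀ = P(outcome | unexposed) = 231/2135 = 0.1082
Under exogeneity and monotonicity, PN = (p₁ − p₀)/p₁.
PN = (0.18622 − 0.1082) / 0.18622 ≈ 0.4190

PN ≈ 0.419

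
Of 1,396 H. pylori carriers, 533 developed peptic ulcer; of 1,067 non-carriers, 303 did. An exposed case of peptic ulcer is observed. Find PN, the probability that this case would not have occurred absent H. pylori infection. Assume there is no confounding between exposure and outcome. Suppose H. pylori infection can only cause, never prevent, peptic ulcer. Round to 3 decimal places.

p₁ = P(outcome | exposed) = 533/1396 = 0.38181
p₀ = P(outcome | unexposed) = 303/1067 = 0.28397
Under exogeneity and monotonicity, PN = (p₁ − p₀) / p₁.
PN = (0.38181 − 0.28397) / 0.38181 = 0.097831 / 0.38181 ≈ 0.2562

PN ≈ 0.256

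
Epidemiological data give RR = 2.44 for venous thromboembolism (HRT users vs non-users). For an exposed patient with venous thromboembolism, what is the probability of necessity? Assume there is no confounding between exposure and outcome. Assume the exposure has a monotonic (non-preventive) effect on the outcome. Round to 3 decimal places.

Under exogeneity and monotonicity, PN = (RR − 1) / RR = 1 − 1/RR.
PN = (2.44 − 1) / 2.44 = 1.44 / 2.44 ≈ 0.5902

PN ≈ 0.590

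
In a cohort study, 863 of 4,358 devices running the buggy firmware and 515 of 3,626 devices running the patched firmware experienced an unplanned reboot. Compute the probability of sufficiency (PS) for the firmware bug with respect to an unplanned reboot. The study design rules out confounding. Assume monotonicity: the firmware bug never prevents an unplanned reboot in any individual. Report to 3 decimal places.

PS ≈ 0.065

p₁ = P(outcome | exposed) = 863/4358 = 0.19803
p₀ = P(outcome | unexposed) = 515/3626 = 0.14203
Under exogeneity and monotonicity, PS = (p₁ − p₀) / (1 − p₀).
PS = (0.19803 − 0.14203) / (1 − 0.14203) = 0.055997 / 0.85797 ≈ 0.0653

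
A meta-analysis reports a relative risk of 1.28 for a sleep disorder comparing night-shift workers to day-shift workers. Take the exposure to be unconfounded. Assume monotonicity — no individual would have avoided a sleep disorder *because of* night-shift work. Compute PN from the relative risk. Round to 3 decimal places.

PN ≈ 0.219

Under exogeneity and monotonicity, PN = (RR − 1) / RR = 1 − 1/RR.
PN = (1.28 − 1) / 1.28 = 0.28 / 1.28 ≈ 0.2188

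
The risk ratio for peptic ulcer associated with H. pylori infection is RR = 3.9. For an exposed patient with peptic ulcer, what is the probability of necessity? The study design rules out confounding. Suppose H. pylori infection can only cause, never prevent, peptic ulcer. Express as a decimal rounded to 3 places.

Under exogeneity and monotonicity, PN = (RR − 1) / RR = 1 − 1/RR.
PN = (3.9 − 1) / 3.9 = 2.9 / 3.9 ≈ 0.7436

PN ≈ 0.744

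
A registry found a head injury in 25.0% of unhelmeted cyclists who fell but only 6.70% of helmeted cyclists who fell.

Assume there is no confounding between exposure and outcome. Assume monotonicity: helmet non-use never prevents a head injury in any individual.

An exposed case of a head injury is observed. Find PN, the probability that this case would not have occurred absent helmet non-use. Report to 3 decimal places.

PN ≈ 0.732

p₁ = 0.25, p₀ = 0.067.
Under exogeneity and monotonicity, PN = (p₁ − p₀) / p₁.
PN = (0.25 − 0.067) / 0.25 = 0.183 / 0.25 ≈ 0.7320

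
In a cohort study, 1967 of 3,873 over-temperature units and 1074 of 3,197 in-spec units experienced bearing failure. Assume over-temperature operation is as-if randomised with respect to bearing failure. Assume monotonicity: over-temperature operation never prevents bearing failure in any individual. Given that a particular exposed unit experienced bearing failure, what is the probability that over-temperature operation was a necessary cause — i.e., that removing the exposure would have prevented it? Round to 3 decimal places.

p₁ = P(outcome | exposed) = 1967/3873 = 0.50788
p₀ = P(outcome | unexposed) = 1074/3197 = 0.33594
Under exogeneity and monotonicity, PN = (p₁ − p₀) / p₁.
PN = (0.50788 − 0.33594) / 0.50788 = 0.17194 / 0.50788 ≈ 0.3385

PN ≈ 0.339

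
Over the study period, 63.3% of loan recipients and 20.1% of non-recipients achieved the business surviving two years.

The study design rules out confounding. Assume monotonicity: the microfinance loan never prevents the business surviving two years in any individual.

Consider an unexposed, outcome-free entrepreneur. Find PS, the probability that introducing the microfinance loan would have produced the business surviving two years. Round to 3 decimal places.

p₁ = 0.633, p₀ = 0.201.
Under exogeneity and monotonicity, PS = (p₁ − p₀) / (1 − p₀).
PS = (0.633 − 0.201) / (1 − 0.201) = 0.432 / 0.799 ≈ 0.5407

PS ≈ 0.541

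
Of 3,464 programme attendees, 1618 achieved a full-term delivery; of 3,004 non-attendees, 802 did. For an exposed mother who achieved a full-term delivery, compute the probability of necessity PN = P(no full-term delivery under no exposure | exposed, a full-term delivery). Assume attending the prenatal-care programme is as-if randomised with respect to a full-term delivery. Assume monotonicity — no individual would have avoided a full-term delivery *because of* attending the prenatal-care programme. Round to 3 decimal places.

PN ≈ 0.428

p₁ = P(outcome | exposed) = 1618/3464 = 0.46709
p₀ = P(outcome | unexposed) = 802/3004 = 0.26698
Under exogeneity and monotonicity, PN = (p₁ − p₀) / p₁.
PN = (0.46709 − 0.26698) / 0.46709 = 0.20011 / 0.46709 ≈ 0.4284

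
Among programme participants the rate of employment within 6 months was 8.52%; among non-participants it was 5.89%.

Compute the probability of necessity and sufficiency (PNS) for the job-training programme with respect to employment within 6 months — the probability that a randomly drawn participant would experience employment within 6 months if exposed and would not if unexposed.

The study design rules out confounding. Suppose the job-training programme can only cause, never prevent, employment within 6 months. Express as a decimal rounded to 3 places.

p₁ = 0.0852, p₀ = 0.0589.
Under exogeneity and monotonicity, PNS = p₁ − p₀.
PNS = 0.0852 − 0.0589 = 0.0263

PNS ≈ 0.026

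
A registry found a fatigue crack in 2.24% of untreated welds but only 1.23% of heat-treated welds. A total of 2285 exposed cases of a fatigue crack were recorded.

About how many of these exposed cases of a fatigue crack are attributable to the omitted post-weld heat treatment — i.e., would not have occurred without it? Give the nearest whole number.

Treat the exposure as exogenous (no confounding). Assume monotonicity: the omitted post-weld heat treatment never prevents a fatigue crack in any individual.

about 1030 cases

p₁ = 0.0224, p₀ = 0.0123.
PN = (p₁ − p₀)/p₁ = (0.0224 − 0.0123) / 0.0224 ≈ 0.45089.
Attributable cases ≈ PN × (exposed cases) = 0.45089 × 2285 ≈ 1030.29.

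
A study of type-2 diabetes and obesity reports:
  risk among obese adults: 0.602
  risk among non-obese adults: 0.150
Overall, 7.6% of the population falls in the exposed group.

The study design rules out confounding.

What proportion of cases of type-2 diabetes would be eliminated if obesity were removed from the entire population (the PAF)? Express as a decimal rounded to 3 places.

PAF ≈ 0.186

Let p₁ = 0.602, p₀ = 0.15.
Overall risk P(Y=1) = π·p₁ + (1−π)·p₀ = 0.076×0.602 + 0.924×0.15 = 0.18435.
Under exogeneity, PAF = [P(Y=1) − p₀] / P(Y=1).
PAF = (0.18435 − 0.15) / 0.18435 ≈ 0.1863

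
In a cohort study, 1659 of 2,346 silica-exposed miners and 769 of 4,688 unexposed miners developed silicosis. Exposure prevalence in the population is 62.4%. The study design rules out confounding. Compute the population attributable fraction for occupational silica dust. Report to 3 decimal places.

p₁ = P(outcome | exposed) = 1659/2346 = 0.70716
p₀ = P(outcome | unexposed) = 769/4688 = 0.16404
Overall risk P(Y=1) = π·p₁ + (1−π)·p₀ = 0.624×0.70716 + 0.376×0.16404 = 0.50295.
Under exogeneity, PAF = [P(Y=1) − p₀] / P(Y=1).
PAF = (0.50295 − 0.16404) / 0.50295 ≈ 0.6739

PAF ≈ 0.674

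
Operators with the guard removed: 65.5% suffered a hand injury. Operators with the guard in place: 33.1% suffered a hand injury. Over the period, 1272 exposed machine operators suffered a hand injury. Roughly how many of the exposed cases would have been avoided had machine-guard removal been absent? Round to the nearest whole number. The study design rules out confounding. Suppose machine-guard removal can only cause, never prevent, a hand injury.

about 629 cases

p₁ = 0.655, p₀ = 0.331.
PN = (p₁ − p₀)/p₁ = (0.655 − 0.331) / 0.655 ≈ 0.49466.
Attributable cases ≈ PN × (exposed cases) = 0.49466 × 1272 ≈ 629.20.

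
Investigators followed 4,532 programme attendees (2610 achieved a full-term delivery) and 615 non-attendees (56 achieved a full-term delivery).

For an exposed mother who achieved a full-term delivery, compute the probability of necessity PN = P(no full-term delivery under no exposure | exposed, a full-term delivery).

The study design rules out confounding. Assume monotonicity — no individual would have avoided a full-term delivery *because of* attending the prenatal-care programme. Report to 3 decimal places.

p₁ = P(outcome | exposed) = 2610/4532 = 0.5759
p₀ = P(outcome | unexposed) = 56/615 = 0.091057
Under exogeneity and monotonicity, PN = (p₁ − p₀) / p₁.
PN = (0.5759 − 0.091057) / 0.5759 = 0.48485 / 0.5759 ≈ 0.8419

PN ≈ 0.842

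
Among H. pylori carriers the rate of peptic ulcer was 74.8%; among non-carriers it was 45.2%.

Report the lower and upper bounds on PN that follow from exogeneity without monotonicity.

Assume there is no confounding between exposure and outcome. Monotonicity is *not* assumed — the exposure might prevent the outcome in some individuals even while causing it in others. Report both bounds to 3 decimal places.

p₁ = 0.748, p₀ = 0.452.
Under exogeneity alone the bounds on PN are max{0,(p₁−p₀)/p₁} ≤ PN ≤ min{1,(1−p₀)/p₁}.
  lower = (p₁ − p₀)/p₁ = 0.296 / 0.748 ≈ 0.3957
  upper = min{1, (1 − p₀)/p₁} = 0.548 / 0.748 ≈ 0.7326

0.396 ≤ PN ≤ 0.733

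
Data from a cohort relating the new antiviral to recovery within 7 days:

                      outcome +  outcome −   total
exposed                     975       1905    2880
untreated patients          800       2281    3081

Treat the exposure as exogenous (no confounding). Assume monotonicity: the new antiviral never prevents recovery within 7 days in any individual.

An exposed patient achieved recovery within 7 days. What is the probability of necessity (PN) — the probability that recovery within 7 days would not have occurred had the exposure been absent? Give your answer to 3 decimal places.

PN ≈ 0.233

p₁ = P(outcome | exposed) = 975/2880 = 0.33854
p₀ = P(outcome | unexposed) = 800/3081 = 0.25966
Under exogeneity and monotonicity, PN = (p₁ − p₀)/p₁.
PN = (0.33854 − 0.25966) / 0.33854 ≈ 0.2330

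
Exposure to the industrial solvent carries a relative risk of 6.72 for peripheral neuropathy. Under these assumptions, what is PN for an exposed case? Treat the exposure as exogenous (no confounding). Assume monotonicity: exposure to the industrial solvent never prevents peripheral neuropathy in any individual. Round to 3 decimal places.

PN ≈ 0.851

Under exogeneity and monotonicity, PN = (RR − 1) / RR = 1 − 1/RR.
PN = (6.72 − 1) / 6.72 = 5.72 / 6.72 ≈ 0.8512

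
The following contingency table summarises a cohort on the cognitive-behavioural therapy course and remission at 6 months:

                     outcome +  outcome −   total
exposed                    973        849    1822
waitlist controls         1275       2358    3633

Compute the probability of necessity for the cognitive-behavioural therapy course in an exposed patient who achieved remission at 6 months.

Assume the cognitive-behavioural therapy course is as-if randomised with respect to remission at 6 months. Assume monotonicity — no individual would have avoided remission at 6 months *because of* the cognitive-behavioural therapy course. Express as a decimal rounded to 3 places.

PN ≈ 0.343

p₁ = P(outcome | exposed) = 973/1822 = 0.53403
p₀ = P(outcome | unexposed) = 1275/3633 = 0.35095
Under exogeneity and monotonicity, PN = (p₁ − p₀)/p₁.
PN = (0.53403 − 0.35095) / 0.53403 ≈ 0.3428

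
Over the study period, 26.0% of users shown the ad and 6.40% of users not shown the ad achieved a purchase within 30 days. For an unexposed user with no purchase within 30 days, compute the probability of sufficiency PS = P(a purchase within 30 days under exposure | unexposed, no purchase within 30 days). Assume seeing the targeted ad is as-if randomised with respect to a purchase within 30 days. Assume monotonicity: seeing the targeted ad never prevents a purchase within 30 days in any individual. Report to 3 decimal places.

PS ≈ 0.209

p₁ = 0.26, p₀ = 0.064.
Under exogeneity and monotonicity, PS = (p₁ − p₀) / (1 − p₀).
PS = (0.26 − 0.064) / (1 − 0.064) = 0.196 / 0.936 ≈ 0.2094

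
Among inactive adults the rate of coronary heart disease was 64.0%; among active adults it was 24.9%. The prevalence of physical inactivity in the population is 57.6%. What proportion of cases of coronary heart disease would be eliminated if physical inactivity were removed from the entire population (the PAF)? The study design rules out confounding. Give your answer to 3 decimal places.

p₁ = 0.64, p₀ = 0.249.
Overall risk P(Y=1) = π·p₁ + (1−π)·p₀ = 0.576×0.64 + 0.424×0.249 = 0.47422.
Under exogeneity, PAF = [P(Y=1) − p₀] / P(Y=1).
PAF = (0.47422 − 0.249) / 0.47422 ≈ 0.4749

PAF ≈ 0.475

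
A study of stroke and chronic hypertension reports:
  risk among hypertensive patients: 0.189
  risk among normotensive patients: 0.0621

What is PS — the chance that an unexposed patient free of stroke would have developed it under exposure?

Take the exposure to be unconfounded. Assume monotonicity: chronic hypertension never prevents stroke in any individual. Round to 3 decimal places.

PS ≈ 0.135

Let p₁ = 0.189, p₀ = 0.0621.
Under exogeneity and monotonicity, PS = (p₁ − p₀) / (1 − p₀).
PS = (0.189 − 0.0621) / (1 − 0.0621) = 0.1269 / 0.9379 ≈ 0.1353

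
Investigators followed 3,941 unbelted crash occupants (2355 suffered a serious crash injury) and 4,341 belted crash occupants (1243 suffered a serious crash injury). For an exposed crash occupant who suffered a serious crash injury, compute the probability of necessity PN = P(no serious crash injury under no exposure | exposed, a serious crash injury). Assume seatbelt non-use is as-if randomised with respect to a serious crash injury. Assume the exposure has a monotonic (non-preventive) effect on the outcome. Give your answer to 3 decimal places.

p₁ = P(outcome | exposed) = 2355/3941 = 0.59756
p₀ = P(outcome | unexposed) = 1243/4341 = 0.28634
Under exogeneity and monotonicity, PN = (p₁ − p₀) / p₁.
PN = (0.59756 − 0.28634) / 0.59756 = 0.31122 / 0.59756 ≈ 0.5208

PN ≈ 0.521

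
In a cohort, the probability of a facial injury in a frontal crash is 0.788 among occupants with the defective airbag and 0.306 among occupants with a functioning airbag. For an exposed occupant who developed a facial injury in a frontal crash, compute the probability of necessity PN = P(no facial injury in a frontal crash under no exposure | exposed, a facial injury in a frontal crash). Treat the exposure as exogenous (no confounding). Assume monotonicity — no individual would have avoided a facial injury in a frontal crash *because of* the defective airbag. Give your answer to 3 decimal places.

Let p₁ = 0.788, p₀ = 0.306.
Under exogeneity and monotonicity, PN = (p₁ − p₀) / p₁.
PN = (0.788 − 0.306) / 0.788 = 0.482 / 0.788 ≈ 0.6117

PN ≈ 0.612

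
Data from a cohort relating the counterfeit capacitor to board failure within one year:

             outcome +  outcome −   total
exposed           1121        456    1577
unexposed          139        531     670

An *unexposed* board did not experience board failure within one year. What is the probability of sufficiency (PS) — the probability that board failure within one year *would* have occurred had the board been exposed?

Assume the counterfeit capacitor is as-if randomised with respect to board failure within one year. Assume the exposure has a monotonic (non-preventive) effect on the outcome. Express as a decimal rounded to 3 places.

PS ≈ 0.635

p₁ = P(outcome | exposed) = 1121/1577 = 0.71084
p₀ = P(outcome | unexposed) = 139/670 = 0.20746
Under exogeneity and monotonicity, PS = (p₁ − p₀)/(1 − p₀).
PS = (0.71084 − 0.20746) / 0.79254 ≈ 0.6352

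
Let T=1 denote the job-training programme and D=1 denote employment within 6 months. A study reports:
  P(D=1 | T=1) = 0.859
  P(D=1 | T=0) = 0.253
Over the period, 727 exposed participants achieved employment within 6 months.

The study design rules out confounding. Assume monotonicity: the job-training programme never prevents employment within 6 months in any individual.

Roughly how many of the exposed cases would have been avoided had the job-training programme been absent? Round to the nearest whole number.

about 513 cases

Let p₁ = 0.859, p₀ = 0.253.
PN = (p₁ − p₀)/p₁ = (0.859 − 0.253) / 0.859 ≈ 0.70547.
Attributable cases ≈ PN × (exposed cases) = 0.70547 × 727 ≈ 512.88.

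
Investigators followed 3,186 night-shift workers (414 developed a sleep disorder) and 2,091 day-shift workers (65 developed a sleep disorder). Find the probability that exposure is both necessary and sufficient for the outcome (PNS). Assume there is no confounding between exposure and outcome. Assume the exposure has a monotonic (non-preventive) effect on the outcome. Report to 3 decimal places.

PNS ≈ 0.099

p₁ = P(outcome | exposed) = 414/3186 = 0.12994
p₀ = P(outcome | unexposed) = 65/2091 = 0.031086
Under exogeneity and monotonicity, PNS = p₁ − p₀.
PNS = 0.12994 − 0.031086 = 0.098858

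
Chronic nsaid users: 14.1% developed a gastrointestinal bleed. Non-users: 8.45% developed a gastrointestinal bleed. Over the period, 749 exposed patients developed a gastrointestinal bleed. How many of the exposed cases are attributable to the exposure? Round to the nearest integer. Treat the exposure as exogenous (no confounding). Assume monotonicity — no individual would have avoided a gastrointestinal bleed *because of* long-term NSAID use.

p₁ = 0.141, p₀ = 0.0845.
PN = (p₁ − p₀)/p₁ = (0.141 − 0.0845) / 0.141 ≈ 0.40071.
Attributable cases ≈ PN × (exposed cases) = 0.40071 × 749 ≈ 300.13.

about 300 cases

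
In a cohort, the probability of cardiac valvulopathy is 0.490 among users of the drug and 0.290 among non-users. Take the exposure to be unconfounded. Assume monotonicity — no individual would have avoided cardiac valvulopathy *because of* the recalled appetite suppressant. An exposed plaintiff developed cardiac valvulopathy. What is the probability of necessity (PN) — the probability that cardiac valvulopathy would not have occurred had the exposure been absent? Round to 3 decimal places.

PN ≈ 0.408

Let p₁ = 0.49, p₀ = 0.29.
Under exogeneity and monotonicity, PN = (p₁ − p₀) / p₁.
PN = (0.49 − 0.29) / 0.49 = 0.2 / 0.49 ≈ 0.4082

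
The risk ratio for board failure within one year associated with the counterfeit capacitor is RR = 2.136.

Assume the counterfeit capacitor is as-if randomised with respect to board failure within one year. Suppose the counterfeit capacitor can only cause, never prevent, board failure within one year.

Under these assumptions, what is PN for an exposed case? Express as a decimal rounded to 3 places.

Under exogeneity and monotonicity, PN = (RR − 1) / RR = 1 − 1/RR.
PN = (2.136 − 1) / 2.136 = 1.136 / 2.136 ≈ 0.5318

PN ≈ 0.532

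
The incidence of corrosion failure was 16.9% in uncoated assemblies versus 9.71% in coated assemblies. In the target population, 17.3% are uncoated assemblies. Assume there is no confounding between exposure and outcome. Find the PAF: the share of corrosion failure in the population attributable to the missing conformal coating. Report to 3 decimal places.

PAF ≈ 0.114

p₁ = 0.169, p₀ = 0.0971.
Overall risk P(Y=1) = π·p₁ + (1−π)·p₀ = 0.173×0.169 + 0.827×0.0971 = 0.10954.
Under exogeneity, PAF = [P(Y=1) − p₀] / P(Y=1).
PAF = (0.10954 − 0.0971) / 0.10954 ≈ 0.1136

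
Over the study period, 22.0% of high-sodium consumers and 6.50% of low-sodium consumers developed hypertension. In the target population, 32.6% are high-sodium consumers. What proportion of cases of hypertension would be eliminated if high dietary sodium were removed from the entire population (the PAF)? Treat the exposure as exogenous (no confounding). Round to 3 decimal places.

PAF ≈ 0.437

p₁ = 0.22, p₀ = 0.065.
Overall risk P(Y=1) = π·p₁ + (1−π)·p₀ = 0.326×0.22 + 0.674×0.065 = 0.11553.
Under exogeneity, PAF = [P(Y=1) − p₀] / P(Y=1).
PAF = (0.11553 − 0.065) / 0.11553 ≈ 0.4374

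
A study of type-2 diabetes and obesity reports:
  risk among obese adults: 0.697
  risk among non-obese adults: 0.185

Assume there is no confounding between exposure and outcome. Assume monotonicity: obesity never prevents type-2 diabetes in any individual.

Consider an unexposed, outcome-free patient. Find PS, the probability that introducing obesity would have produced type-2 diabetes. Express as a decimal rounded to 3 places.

PS ≈ 0.628

Let p₁ = 0.697, p₀ = 0.185.
Under exogeneity and monotonicity, PS = (p₁ − p₀) / (1 − p₀).
PS = (0.697 − 0.185) / (1 − 0.185) = 0.512 / 0.815 ≈ 0.6282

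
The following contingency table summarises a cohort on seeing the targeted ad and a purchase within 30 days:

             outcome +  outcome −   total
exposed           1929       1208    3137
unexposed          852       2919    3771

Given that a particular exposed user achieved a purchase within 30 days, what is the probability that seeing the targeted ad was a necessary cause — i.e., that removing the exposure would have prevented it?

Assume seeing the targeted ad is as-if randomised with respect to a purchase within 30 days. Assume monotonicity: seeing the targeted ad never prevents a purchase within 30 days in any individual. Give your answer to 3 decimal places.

p₁ = P(outcome | exposed) = 1929/3137 = 0.61492
p₀ = P(outcome | unexposed) = 852/3771 = 0.22593
Under exogeneity and monotonicity, PN = (p₁ − p₀)/p₁.
PN = (0.61492 − 0.22593) / 0.61492 ≈ 0.6326

PN ≈ 0.633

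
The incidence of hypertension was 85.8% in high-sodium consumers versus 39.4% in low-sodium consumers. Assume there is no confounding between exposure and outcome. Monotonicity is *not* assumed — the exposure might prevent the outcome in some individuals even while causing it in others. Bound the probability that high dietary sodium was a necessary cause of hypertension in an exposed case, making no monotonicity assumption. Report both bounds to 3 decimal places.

p₁ = 0.858, p₀ = 0.394.
Under exogeneity alone the bounds on PN are max{0,(p₁−p₀)/p₁} ≤ PN ≤ min{1,(1−p₀)/p₁}.
  lower = (p₁ − p₀)/p₁ = 0.464 / 0.858 ≈ 0.5408
  upper = min{1, (1 − p₀)/p₁} = 0.606 / 0.858 ≈ 0.7063

0.541 ≤ PN ≤ 0.706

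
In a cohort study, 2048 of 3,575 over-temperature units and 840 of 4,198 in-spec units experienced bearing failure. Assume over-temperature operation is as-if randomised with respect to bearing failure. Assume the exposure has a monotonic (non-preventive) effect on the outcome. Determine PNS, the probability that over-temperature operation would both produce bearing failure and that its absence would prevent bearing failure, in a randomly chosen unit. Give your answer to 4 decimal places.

p₁ = P(outcome | exposed) = 2048/3575 = 0.57287
p₀ = P(outcome | unexposed) = 840/4198 = 0.2001
Under exogeneity and monotonicity, PNS = p₁ − p₀.
PNS = 0.57287 − 0.2001 = 0.37277

PNS ≈ 0.3728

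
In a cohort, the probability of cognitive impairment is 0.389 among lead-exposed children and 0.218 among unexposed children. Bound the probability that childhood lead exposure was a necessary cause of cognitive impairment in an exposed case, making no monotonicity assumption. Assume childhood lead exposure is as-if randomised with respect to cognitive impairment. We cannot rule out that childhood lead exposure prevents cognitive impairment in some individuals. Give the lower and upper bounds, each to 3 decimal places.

Let p₁ = 0.389, p₀ = 0.218.
Under exogeneity alone the bounds on PN are max{0,(p₁−p₀)/p₁} ≤ PN ≤ min{1,(1−p₀)/p₁}.
  lower = (p₁ − p₀)/p₁ = 0.171 / 0.389 ≈ 0.4396
  upper = min{1, (1 − p₀)/p₁} = 0.782 / 0.389 ≈ 2.0103 → capped at 1

0.440 ≤ PN ≤ 1.000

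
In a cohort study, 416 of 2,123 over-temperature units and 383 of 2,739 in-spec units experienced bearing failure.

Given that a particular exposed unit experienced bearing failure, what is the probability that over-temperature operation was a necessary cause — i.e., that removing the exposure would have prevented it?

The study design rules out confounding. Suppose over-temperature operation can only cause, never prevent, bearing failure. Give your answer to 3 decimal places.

p₁ = P(outcome | exposed) = 416/2123 = 0.19595
p₀ = P(outcome | unexposed) = 383/2739 = 0.13983
Under exogeneity and monotonicity, PN = (p₁ − p₀) / p₁.
PN = (0.19595 − 0.13983) / 0.19595 = 0.056117 / 0.19595 ≈ 0.2864

PN ≈ 0.286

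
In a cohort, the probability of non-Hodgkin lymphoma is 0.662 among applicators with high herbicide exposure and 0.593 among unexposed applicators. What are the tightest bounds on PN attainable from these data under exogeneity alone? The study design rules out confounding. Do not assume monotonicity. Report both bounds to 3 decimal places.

Let p₁ = 0.662, p₀ = 0.593.
Under exogeneity alone the bounds on PN are max{0,(p₁−p₀)/p₁} ≤ PN ≤ min{1,(1−p₀)/p₁}.
  lower = (p₁ − p₀)/p₁ = 0.069 / 0.662 ≈ 0.1042
  upper = min{1, (1 − p₀)/p₁} = 0.407 / 0.662 ≈ 0.6148

0.104 ≤ PN ≤ 0.615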